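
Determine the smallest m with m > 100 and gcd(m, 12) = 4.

12 = 4·3. Any m with gcd(m, 12) = 4 is a multiple of 4, say 4s, with s coprime to 3.
Need s > 100/4, so s ≥ 26. First s ≥ 26 with gcd(s, 3) = 1 is s = 26. Thus m = 4·26 = 104.

104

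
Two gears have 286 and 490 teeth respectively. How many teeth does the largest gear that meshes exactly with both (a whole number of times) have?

2

286 = 2 · 11 · 13
490 = 2 · 5 · 7²
Common: 2 = 2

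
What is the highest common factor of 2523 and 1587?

3

Euclid: 2523 = 1·1587 + 936; 1587 = 1·936 + 651; 936 = 1·651 + 285; 651 = 2·285 + 81; 285 = 3·81 + 42; 81 = 1·42 + 39; 42 = 1·39 + 3; 39 = 13·3 + 0. Last nonzero remainder: 3.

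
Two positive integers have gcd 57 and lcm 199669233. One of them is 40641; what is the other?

280041

a·b = gcd·lcm = 57·199669233 = 11381146281, so b = 11381146281/40641 = 280041.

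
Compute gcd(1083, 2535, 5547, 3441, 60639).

gcd(1083, 2535): 2535 = 2·1083 + 369; 1083 = 2·369 + 345; 369 = 1·345 + 24; 345 = 14·24 + 9; 24 = 2·9 + 6; 9 = 1·6 + 3; 6 = 2·3 + 0 → 3
gcd(3, 5547): 5547 = 1849·3 + 0 → 3
gcd(3, 3441): 3441 = 1147·3 + 0 → 3
gcd(3, 60639): 60639 = 20213·3 + 0 → 3

3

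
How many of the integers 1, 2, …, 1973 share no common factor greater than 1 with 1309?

1447

Prime factors of 1309: 7, 11, 17. Count integers ≤ 1973 divisible by none of them.
By inclusion–exclusion: 1973 − ⌊1973/7⌋ − ⌊1973/11⌋ − ⌊1973/17⌋ + ⌊1973/77⌋ + ⌊1973/119⌋ + ⌊1973/187⌋ − ⌊1973/1309⌋ = 1447.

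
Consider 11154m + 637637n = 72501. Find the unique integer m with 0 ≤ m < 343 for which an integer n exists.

Euclid: 637637 = 57·11154 + 1859; 11154 = 6·1859 + 0 → gcd = 1859; 72501 = 1859·39.
Back-substitution yields 11154·(-57) + 637637·(1) = 1859, so one solution is m = -57·39 = -2223, n = 1·39 = 39.
Solutions in m differ by 637637/1859 = 343; the one in [0, 343) is -2223 mod 343 = 178.

178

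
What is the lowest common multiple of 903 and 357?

903 = 3 · 7 · 43; 357 = 3 · 7 · 17
max exponents: 3 · 7 · 17 · 43 = 15351

15351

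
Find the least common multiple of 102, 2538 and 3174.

102 = 2 · 3 · 17; 2538 = 2 · 3³ · 47; 3174 = 2 · 3 · 23²
lcm takes max exponent of each prime: 2 · 3³ · 17 · 23² · 47 = 22824234

22824234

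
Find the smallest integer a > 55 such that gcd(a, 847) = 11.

847 = 11·77. Any a with gcd(a, 847) = 11 is a multiple of 11, say 11s, with s coprime to 77.
Need s > 55/11, so s ≥ 6. First s ≥ 6 with gcd(s, 77) = 1 is s = 6. Thus a = 11·6 = 66.

66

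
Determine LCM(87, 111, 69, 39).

87 = 3 · 29; 111 = 3 · 37; 69 = 3 · 23; 39 = 3 · 13
lcm takes max exponent of each prime: 3 · 13 · 23 · 29 · 37 = 962481

962481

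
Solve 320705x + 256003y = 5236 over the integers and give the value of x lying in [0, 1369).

190

Euclid: 320705 = 1·256003 + 64702; 256003 = 3·64702 + 61897; 64702 = 1·61897 + 2805; 61897 = 22·2805 + 187; 2805 = 15·187 + 0 → gcd = 187; 5236 = 187·28.
Back-substitution yields 320705·(-91) + 256003·(114) = 187, so one solution is x = -91·28 = -2548, y = 114·28 = 3192.
Solutions in x differ by 256003/187 = 1369; the one in [0, 1369) is -2548 mod 1369 = 190.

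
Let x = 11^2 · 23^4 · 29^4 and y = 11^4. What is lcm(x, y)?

max exponent per prime: 11^4 · 23^4 · 29^4 = 2897837821001761

2897837821001761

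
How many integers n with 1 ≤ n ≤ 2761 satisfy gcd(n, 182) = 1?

Prime factors of 182: 2, 7, 13. Count integers ≤ 2761 divisible by none of them.
By inclusion–exclusion: 2761 − ⌊2761/2⌋ − ⌊2761/7⌋ − ⌊2761/13⌋ + ⌊2761/14⌋ + ⌊2761/26⌋ + ⌊2761/91⌋ − ⌊2761/182⌋ = 1093.

1093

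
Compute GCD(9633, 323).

19

Euclid: 9633 = 29·323 + 266; 323 = 1·266 + 57; 266 = 4·57 + 38; 57 = 1·38 + 19; 38 = 2·19 + 0. Last nonzero remainder: 19.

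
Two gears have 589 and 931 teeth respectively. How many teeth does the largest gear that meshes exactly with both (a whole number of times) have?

19

Euclid: 931 = 1·589 + 342; 589 = 1·342 + 247; 342 = 1·247 + 95; 247 = 2·95 + 57; 95 = 1·57 + 38; 57 = 1·38 + 19; 38 = 2·19 + 0. Last nonzero remainder: 19.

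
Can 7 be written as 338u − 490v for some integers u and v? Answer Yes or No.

No

By Bézout, 338u − 490v = 7 has integer solutions iff gcd(338, 490) | 7.
Euclid: 490 = 1·338 + 152; 338 = 2·152 + 34; 152 = 4·34 + 16; 34 = 2·16 + 2; 16 = 8·2 + 0. gcd = 2; 7 mod 2 = 1. No.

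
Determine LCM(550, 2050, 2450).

550 = 2 · 5² · 11; 2050 = 2 · 5² · 41; 2450 = 2 · 5² · 7²
lcm takes max exponent of each prime: 2 · 5² · 7² · 11 · 41 = 1104950

1104950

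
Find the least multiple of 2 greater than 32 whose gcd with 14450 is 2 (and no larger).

Multiples of 2 above 32: 2·17, 2·18, … . Need the cofactor coprime to 14450/2 = 7225.
Checking s = 17, 18, … the first with gcd(s, 7225) = 1 is s = 18, giving 36.

36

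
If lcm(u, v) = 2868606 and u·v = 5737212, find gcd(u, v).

2

gcd·lcm = product, so gcd = 5737212/2868606 = 2.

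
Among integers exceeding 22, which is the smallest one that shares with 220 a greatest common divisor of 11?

33

Multiples of 11 above 22: 11·3, 11·4, … . Need the cofactor coprime to 220/11 = 20.
Checking s = 3, 4, … the first with gcd(s, 20) = 1 is s = 3, giving 33.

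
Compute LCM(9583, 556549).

gcd first: 556549 = 58·9583 + 735; 9583 = 13·735 + 28; 735 = 26·28 + 7; 28 = 4·7 + 0 → gcd = 7
lcm = 9583·556549/gcd = 5333409067/7 = 761915581

761915581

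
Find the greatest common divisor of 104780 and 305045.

845

104780 = 2² · 5 · 13² · 31
305045 = 5 · 13² · 19²
Common: 5 · 13² = 845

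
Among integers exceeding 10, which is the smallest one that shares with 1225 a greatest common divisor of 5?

15

gcd(t, 1225) = 5 forces 5 | t; write t = 5s. Then gcd(5s, 5·245) = 5·gcd(s, 245), so need gcd(s, 245) = 1.
5s > 10 gives s ≥ 3. The least s ≥ 3 coprime to 245 is 3, so t = 5·3 = 15.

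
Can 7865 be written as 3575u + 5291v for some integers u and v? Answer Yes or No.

Yes

gcd(3575, 5291): 5291 = 1·3575 + 1716; 3575 = 2·1716 + 143; 1716 = 12·143 + 0 → 143
143 divides 7865, so a solution exists.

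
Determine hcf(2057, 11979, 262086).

121

gcd(2057, 11979): 11979 = 5·2057 + 1694; 2057 = 1·1694 + 363; 1694 = 4·363 + 242; 363 = 1·242 + 121; 242 = 2·121 + 0 → 121
gcd(121, 262086): 262086 = 2166·121 + 0 → 121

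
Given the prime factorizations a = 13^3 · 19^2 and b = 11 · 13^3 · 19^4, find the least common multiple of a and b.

3149467607

max exponent per prime: 11 · 13^3 · 19^4 = 3149467607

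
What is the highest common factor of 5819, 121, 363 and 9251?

11

5819 = 11 · 23²; 121 = 11²; 363 = 3 · 11²; 9251 = 11 · 29²
gcd takes min exponent of each prime: 11 = 11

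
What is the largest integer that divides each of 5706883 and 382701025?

Euclid: 382701025 = 67·5706883 + 339864; 5706883 = 16·339864 + 269059; 339864 = 1·269059 + 70805; 269059 = 3·70805 + 56644; 70805 = 1·56644 + 14161; 56644 = 4·14161 + 0. Last nonzero remainder: 14161.

14161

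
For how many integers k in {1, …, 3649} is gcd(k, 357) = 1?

1962

357 = 3·7·17. Inclusion–exclusion on these primes:
3649 − ⌊3649/3⌋ − ⌊3649/7⌋ − ⌊3649/17⌋ + ⌊3649/21⌋ + ⌊3649/51⌋ + ⌊3649/119⌋ − ⌊3649/357⌋ = 1962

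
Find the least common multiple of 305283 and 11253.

9463773

gcd first: 305283 = 27·11253 + 1452; 11253 = 7·1452 + 1089; 1452 = 1·1089 + 363; 1089 = 3·363 + 0 → gcd = 363
lcm = 305283·11253/gcd = 3435349599/363 = 9463773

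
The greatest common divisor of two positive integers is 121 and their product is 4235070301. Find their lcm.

gcd·lcm = product, so lcm = 4235070301/121 = 35000581.

35000581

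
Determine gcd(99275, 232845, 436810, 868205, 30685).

1805

gcd(99275, 232845): 232845 = 2·99275 + 34295; 99275 = 2·34295 + 30685; 34295 = 1·30685 + 3610; 30685 = 8·3610 + 1805; 3610 = 2·1805 + 0 → 1805
gcd(1805, 436810): 436810 = 242·1805 + 0 → 1805
gcd(1805, 868205): 868205 = 481·1805 + 0 → 1805
gcd(1805, 30685): 30685 = 17·1805 + 0 → 1805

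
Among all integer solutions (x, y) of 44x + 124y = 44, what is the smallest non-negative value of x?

gcd(44, 124) = 4 (Euclid: 124 = 2·44 + 36; 44 = 1·36 + 8; 36 = 4·8 + 4; 8 = 2·4 + 0), and 4 | 44.
Extended Euclid: 44·(-14) + 124·(5) = 4. Scale by 11: x₀ = -154.
General solution x = x₀ + 31t; reducing mod 31 gives x = 1 (and y = 0).

1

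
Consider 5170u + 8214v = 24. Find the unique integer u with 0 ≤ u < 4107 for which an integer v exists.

2040

gcd(5170, 8214) = 2 (Euclid: 8214 = 1·5170 + 3044; 5170 = 1·3044 + 2126; 3044 = 1·2126 + 918; 2126 = 2·918 + 290; 918 = 3·290 + 48; 290 = 6·48 + 2; 48 = 24·2 + 0), and 2 | 24.
Extended Euclid: 5170·(170) + 8214·(-107) = 2. Scale by 12: u₀ = 2040.
General solution u = u₀ + 4107t; reducing mod 4107 gives u = 2040 (and v = -1284).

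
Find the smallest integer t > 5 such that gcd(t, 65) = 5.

10

Multiples of 5 above 5: 5·2, 5·3, … . Need the cofactor coprime to 65/5 = 13.
Checking s = 2, 3, … the first with gcd(s, 13) = 1 is s = 2, giving 10.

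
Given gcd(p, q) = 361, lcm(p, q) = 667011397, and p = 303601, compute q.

793117

Using pq = gcd(p,q)·lcm(p,q) = 361·667011397 = 240791114317, we get q = 240791114317/303601 = 793117.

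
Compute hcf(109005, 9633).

507

109005 = 3 · 5 · 13² · 43
9633 = 3 · 13² · 19
Common: 3 · 13² = 507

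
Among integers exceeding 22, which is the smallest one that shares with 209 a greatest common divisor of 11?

gcd(x, 209) = 11 forces 11 | x; write x = 11s. Then gcd(11s, 11·19) = 11·gcd(s, 19), so need gcd(s, 19) = 1.
11s > 22 gives s ≥ 3. The least s ≥ 3 coprime to 19 is 3, so x = 11·3 = 33.

33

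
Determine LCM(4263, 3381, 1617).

4263 = 3 · 7² · 29; 3381 = 3 · 7² · 23; 1617 = 3 · 7² · 11
lcm takes max exponent of each prime: 3 · 7² · 11 · 23 · 29 = 1078539

1078539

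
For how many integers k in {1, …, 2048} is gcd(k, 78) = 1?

Prime factors of 78: 2, 3, 13. Count integers ≤ 2048 divisible by none of them.
By inclusion–exclusion: 2048 − ⌊2048/2⌋ − ⌊2048/3⌋ − ⌊2048/13⌋ + ⌊2048/6⌋ + ⌊2048/26⌋ + ⌊2048/39⌋ − ⌊2048/78⌋ = 630.

630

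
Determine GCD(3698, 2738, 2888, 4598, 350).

2

gcd(3698, 2738): 3698 = 1·2738 + 960; 2738 = 2·960 + 818; 960 = 1·818 + 142; 818 = 5·142 + 108; 142 = 1·108 + 34; 108 = 3·34 + 6; 34 = 5·6 + 4; 6 = 1·4 + 2; 4 = 2·2 + 0 → 2
gcd(2, 2888): 2888 = 1444·2 + 0 → 2
gcd(2, 4598): 4598 = 2299·2 + 0 → 2
gcd(2, 350): 350 = 175·2 + 0 → 2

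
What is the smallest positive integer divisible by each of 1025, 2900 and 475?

1025 = 5² · 41; 2900 = 2² · 5² · 29; 475 = 5² · 19
lcm takes max exponent of each prime: 2² · 5² · 19 · 29 · 41 = 2259100

2259100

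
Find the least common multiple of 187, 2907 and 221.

415701

187 = 11 · 17; 2907 = 3² · 17 · 19; 221 = 13 · 17
lcm takes max exponent of each prime: 3² · 11 · 13 · 17 · 19 = 415701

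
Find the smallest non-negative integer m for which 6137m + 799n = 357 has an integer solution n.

8

gcd(6137, 799) = 17 (Euclid: 6137 = 7·799 + 544; 799 = 1·544 + 255; 544 = 2·255 + 34; 255 = 7·34 + 17; 34 = 2·17 + 0), and 17 | 357.
Extended Euclid: 6137·(-22) + 799·(169) = 17. Scale by 21: m₀ = -462.
General solution m = m₀ + 47t; reducing mod 47 gives m = 8 (and n = -61).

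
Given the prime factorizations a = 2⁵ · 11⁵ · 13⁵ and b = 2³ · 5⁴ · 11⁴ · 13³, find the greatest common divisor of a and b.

257330216

min exponent per shared prime: 2³ · 11⁴ · 13³ = 257330216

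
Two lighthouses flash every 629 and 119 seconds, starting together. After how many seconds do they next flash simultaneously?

gcd first: 629 = 5·119 + 34; 119 = 3·34 + 17; 34 = 2·17 + 0 → gcd = 17
lcm = 629·119/gcd = 74851/17 = 4403

4403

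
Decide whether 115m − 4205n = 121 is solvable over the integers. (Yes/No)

gcd(115, 4205): 4205 = 36·115 + 65; 115 = 1·65 + 50; 65 = 1·50 + 15; 50 = 3·15 + 5; 15 = 3·5 + 0 → 5
5 does not divide 121, so a solution does not exist.

No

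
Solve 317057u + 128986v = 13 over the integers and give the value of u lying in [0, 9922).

6881

gcd(317057, 128986) = 13 (Euclid: 317057 = 2·128986 + 59085; 128986 = 2·59085 + 10816; 59085 = 5·10816 + 5005; 10816 = 2·5005 + 806; 5005 = 6·806 + 169; 806 = 4·169 + 130; 169 = 1·130 + 39; 130 = 3·39 + 13; 39 = 3·13 + 0), and 13 | 13.
Extended Euclid: 317057·(-3041) + 128986·(7475) = 13. Scale by 1: u₀ = -3041.
General solution u = u₀ + 9922t; reducing mod 9922 gives u = 6881 (and v = -16914).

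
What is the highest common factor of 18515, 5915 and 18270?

35

gcd(18515, 5915): 18515 = 3·5915 + 770; 5915 = 7·770 + 525; 770 = 1·525 + 245; 525 = 2·245 + 35; 245 = 7·35 + 0 → 35
gcd(35, 18270): 18270 = 522·35 + 0 → 35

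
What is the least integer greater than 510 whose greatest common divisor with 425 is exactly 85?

595

gcd(t, 425) = 85 forces 85 | t; write t = 85s. Then gcd(85s, 85·5) = 85·gcd(s, 5), so need gcd(s, 5) = 1.
85s > 510 gives s ≥ 7. The least s ≥ 7 coprime to 5 is 7, so t = 85·7 = 595.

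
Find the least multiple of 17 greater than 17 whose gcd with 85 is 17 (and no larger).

34

gcd(a, 85) = 17 forces 17 | a; write a = 17s. Then gcd(17s, 17·5) = 17·gcd(s, 5), so need gcd(s, 5) = 1.
17s > 17 gives s ≥ 2. The least s ≥ 2 coprime to 5 is 2, so a = 17·2 = 34.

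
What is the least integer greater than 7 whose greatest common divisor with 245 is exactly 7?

gcd(k, 245) = 7 forces 7 | k; write k = 7s. Then gcd(7s, 7·35) = 7·gcd(s, 35), so need gcd(s, 35) = 1.
7s > 7 gives s ≥ 2. The least s ≥ 2 coprime to 35 is 2, so k = 7·2 = 14.

14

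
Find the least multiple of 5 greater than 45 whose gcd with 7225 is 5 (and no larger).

55

7225 = 5·1445. Any k with gcd(k, 7225) = 5 is a multiple of 5, say 5s, with s coprime to 1445.
Need s > 45/5, so s ≥ 10. First s ≥ 10 with gcd(s, 1445) = 1 is s = 11. Thus k = 5·11 = 55.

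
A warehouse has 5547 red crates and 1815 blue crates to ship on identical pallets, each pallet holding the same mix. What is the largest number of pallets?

3

Euclid: 5547 = 3·1815 + 102; 1815 = 17·102 + 81; 102 = 1·81 + 21; 81 = 3·21 + 18; 21 = 1·18 + 3; 18 = 6·3 + 0. Last nonzero remainder: 3.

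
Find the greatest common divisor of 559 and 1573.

559 = 13 · 43
1573 = 11² · 13
Common: 13 = 13

13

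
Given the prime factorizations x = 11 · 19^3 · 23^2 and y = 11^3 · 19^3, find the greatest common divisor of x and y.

min exponent per shared prime: 11 · 19^3 = 75449

75449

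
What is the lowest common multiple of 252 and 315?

252 = 2² · 3² · 7; 315 = 3² · 5 · 7
max exponents: 2² · 3² · 5 · 7 = 1260

1260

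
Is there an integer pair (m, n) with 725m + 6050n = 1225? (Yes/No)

Yes

By Bézout, 725m + 6050n = 1225 has integer solutions iff gcd(725, 6050) | 1225.
Euclid: 6050 = 8·725 + 250; 725 = 2·250 + 225; 250 = 1·225 + 25; 225 = 9·25 + 0. gcd = 25; 1225 mod 25 = 0. Yes.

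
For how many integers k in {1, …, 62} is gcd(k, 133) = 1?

51

Prime factors of 133: 7, 19. Count integers ≤ 62 divisible by none of them.
By inclusion–exclusion: 62 − ⌊62/7⌋ − ⌊62/19⌋ + ⌊62/133⌋ = 51.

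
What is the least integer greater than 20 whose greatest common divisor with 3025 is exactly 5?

Multiples of 5 above 20: 5·5, 5·6, … . Need the cofactor coprime to 3025/5 = 605.
Checking s = 5, 6, … the first with gcd(s, 605) = 1 is s = 6, giving 30.

30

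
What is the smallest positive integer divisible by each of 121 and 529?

64009

121 = 11²; 529 = 23²
max exponents: 11² · 23² = 64009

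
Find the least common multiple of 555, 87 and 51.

273615

555 = 3 · 5 · 37; 87 = 3 · 29; 51 = 3 · 17
lcm takes max exponent of each prime: 3 · 5 · 17 · 29 · 37 = 273615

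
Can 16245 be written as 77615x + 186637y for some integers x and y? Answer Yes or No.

By Bézout, 77615x + 186637y = 16245 has integer solutions iff gcd(77615, 186637) | 16245.
Euclid: 186637 = 2·77615 + 31407; 77615 = 2·31407 + 14801; 31407 = 2·14801 + 1805; 14801 = 8·1805 + 361; 1805 = 5·361 + 0. gcd = 361; 16245 mod 361 = 0. Yes.

Yes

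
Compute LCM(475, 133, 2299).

402325

lcm(475, 133) = 475·133/gcd = 63175/19 = 3325
lcm(3325, 2299) = 3325·2299/gcd = 7644175/19 = 402325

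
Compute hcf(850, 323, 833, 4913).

850 = 2 · 5² · 17; 323 = 17 · 19; 833 = 7² · 17; 4913 = 17³
gcd takes min exponent of each prime: 17 = 17

17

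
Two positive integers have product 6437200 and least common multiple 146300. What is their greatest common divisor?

44

From gcd × lcm = mn: gcd = 6437200 / 146300 = 44.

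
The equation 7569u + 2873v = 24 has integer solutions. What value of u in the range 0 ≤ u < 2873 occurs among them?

Euclid: 7569 = 2·2873 + 1823; 2873 = 1·1823 + 1050; 1823 = 1·1050 + 773; 1050 = 1·773 + 277; 773 = 2·277 + 219; 277 = 1·219 + 58; 219 = 3·58 + 45; 58 = 1·45 + 13; 45 = 3·13 + 6; 13 = 2·6 + 1; 6 = 6·1 + 0 → gcd = 1; 24 = 1·24.
Back-substitution yields 7569·(-446) + 2873·(1175) = 1, so one solution is u = -446·24 = -10704, v = 1175·24 = 28200.
Solutions in u differ by 2873/1 = 2873; the one in [0, 2873) is -10704 mod 2873 = 788.

788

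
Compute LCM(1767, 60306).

gcd first: 60306 = 34·1767 + 228; 1767 = 7·228 + 171; 228 = 1·171 + 57; 171 = 3·57 + 0 → gcd = 57
lcm = 1767·60306/gcd = 106560702/57 = 1869486

1869486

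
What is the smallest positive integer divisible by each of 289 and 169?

289 = 17²; 169 = 13²
max exponents: 13² · 17² = 48841

48841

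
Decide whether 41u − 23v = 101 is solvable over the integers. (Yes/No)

By Bézout, 41u − 23v = 101 has integer solutions iff gcd(41, 23) | 101.
Euclid: 41 = 1·23 + 18; 23 = 1·18 + 5; 18 = 3·5 + 3; 5 = 1·3 + 2; 3 = 1·2 + 1; 2 = 2·1 + 0. gcd = 1; 101 mod 1 = 0. Yes.

Yes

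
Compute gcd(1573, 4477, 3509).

121

gcd(1573, 4477): 4477 = 2·1573 + 1331; 1573 = 1·1331 + 242; 1331 = 5·242 + 121; 242 = 2·121 + 0 → 121
gcd(121, 3509): 3509 = 29·121 + 0 → 121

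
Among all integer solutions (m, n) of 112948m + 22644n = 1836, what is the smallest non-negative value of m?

gcd(112948, 22644) = 68 (Euclid: 112948 = 4·22644 + 22372; 22644 = 1·22372 + 272; 22372 = 82·272 + 68; 272 = 4·68 + 0), and 68 | 1836.
Extended Euclid: 112948·(83) + 22644·(-414) = 68. Scale by 27: m₀ = 2241.
General solution m = m₀ + 333t; reducing mod 333 gives m = 243 (and n = -1212).

243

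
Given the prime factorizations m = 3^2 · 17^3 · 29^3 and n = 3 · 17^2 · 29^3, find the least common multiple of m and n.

max exponent per prime: 3^2 · 17^3 · 29^3 = 1078408413

1078408413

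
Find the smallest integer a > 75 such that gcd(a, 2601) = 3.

78

Multiples of 3 above 75: 3·26, 3·27, … . Need the cofactor coprime to 2601/3 = 867.
Checking s = 26, 27, … the first with gcd(s, 867) = 1 is s = 26, giving 78.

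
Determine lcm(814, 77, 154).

814 = 2 · 11 · 37; 77 = 7 · 11; 154 = 2 · 7 · 11
lcm takes max exponent of each prime: 2 · 7 · 11 · 37 = 5698

5698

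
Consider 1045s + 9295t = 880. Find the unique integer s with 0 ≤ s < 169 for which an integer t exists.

gcd(1045, 9295) = 55 (Euclid: 9295 = 8·1045 + 935; 1045 = 1·935 + 110; 935 = 8·110 + 55; 110 = 2·55 + 0), and 55 | 880.
Extended Euclid: 1045·(-80) + 9295·(9) = 55. Scale by 16: s₀ = -1280.
General solution s = s₀ + 169k; reducing mod 169 gives s = 72 (and t = -8).

72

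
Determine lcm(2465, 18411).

2465 = 5 · 17 · 29; 18411 = 3 · 17 · 19²
max exponents: 3 · 5 · 17 · 19² · 29 = 2669595

2669595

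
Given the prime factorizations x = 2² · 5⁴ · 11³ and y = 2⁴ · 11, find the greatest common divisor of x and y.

44

min exponent per shared prime: 2² · 11 = 44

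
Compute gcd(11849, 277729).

Euclid: 277729 = 23·11849 + 5202; 11849 = 2·5202 + 1445; 5202 = 3·1445 + 867; 1445 = 1·867 + 578; 867 = 1·578 + 289; 578 = 2·289 + 0. Last nonzero remainder: 289.

289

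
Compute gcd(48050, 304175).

25

48050 = 2 · 5² · 31²
304175 = 5² · 23³
Common: 5² = 25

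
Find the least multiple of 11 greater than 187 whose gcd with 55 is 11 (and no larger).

198

gcd(t, 55) = 11 forces 11 | t; write t = 11s. Then gcd(11s, 11·5) = 11·gcd(s, 5), so need gcd(s, 5) = 1.
11s > 187 gives s ≥ 18. The least s ≥ 18 coprime to 5 is 18, so t = 11·18 = 198.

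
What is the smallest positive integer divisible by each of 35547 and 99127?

35547 = 3 · 17² · 41; 99127 = 7³ · 17²
max exponents: 3 · 7³ · 17² · 41 = 12192621

12192621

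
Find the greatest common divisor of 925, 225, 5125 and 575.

25

gcd(925, 225): 925 = 4·225 + 25; 225 = 9·25 + 0 → 25
gcd(25, 5125): 5125 = 205·25 + 0 → 25
gcd(25, 575): 575 = 23·25 + 0 → 25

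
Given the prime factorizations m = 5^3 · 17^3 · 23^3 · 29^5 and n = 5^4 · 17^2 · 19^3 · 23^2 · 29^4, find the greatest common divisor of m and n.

min exponent per shared prime: 5^3 · 17^2 · 23^2 · 29^4 = 13516228320125

13516228320125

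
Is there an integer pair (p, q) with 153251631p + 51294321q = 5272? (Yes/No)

By Bézout, 153251631p + 51294321q = 5272 has integer solutions iff gcd(153251631, 51294321) | 5272.
Euclid: 153251631 = 2·51294321 + 50662989; 51294321 = 1·50662989 + 631332; 50662989 = 80·631332 + 156429; 631332 = 4·156429 + 5616; 156429 = 27·5616 + 4797; 5616 = 1·4797 + 819; 4797 = 5·819 + 702; 819 = 1·702 + 117; 702 = 6·117 + 0. gcd = 117; 5272 mod 117 = 7. No.

No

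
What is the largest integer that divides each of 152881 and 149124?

152881 = 17² · 23²
149124 = 2² · 3 · 17² · 43
Common: 17² = 289

289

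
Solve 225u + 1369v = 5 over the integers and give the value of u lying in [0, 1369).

791

Reduce mod 1369: 225u ≡ 5 (mod 1369). With g = gcd(225, 1369) = 1 dividing 5, divide through: 225u ≡ 5 (mod 1369).
Since gcd(225, 1369) = 1, u ≡ 5·(225)⁻¹ ≡ 791 (mod 1369). Smallest non-negative: 791.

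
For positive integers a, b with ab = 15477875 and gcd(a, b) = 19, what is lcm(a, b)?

For any two positive integers, gcd × lcm equals their product. Hence lcm = 15477875 / 19 = 814625.

814625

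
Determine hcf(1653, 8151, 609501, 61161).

gcd(1653, 8151): 8151 = 4·1653 + 1539; 1653 = 1·1539 + 114; 1539 = 13·114 + 57; 114 = 2·57 + 0 → 57
gcd(57, 609501): 609501 = 10693·57 + 0 → 57
gcd(57, 61161): 61161 = 1073·57 + 0 → 57

57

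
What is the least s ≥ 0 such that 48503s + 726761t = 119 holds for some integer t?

gcd(48503, 726761) = 7 (Euclid: 726761 = 14·48503 + 47719; 48503 = 1·47719 + 784; 47719 = 60·784 + 679; 784 = 1·679 + 105; 679 = 6·105 + 49; 105 = 2·49 + 7; 49 = 7·7 + 0), and 7 | 119.
Extended Euclid: 48503·(13905) + 726761·(-928) = 7. Scale by 17: s₀ = 236385.
General solution s = s₀ + 103823k; reducing mod 103823 gives s = 28739 (and t = -1918).

28739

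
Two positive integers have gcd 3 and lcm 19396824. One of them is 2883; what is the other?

20184

Using ab = gcd(a,b)·lcm(a,b) = 3·19396824 = 58190472, we get b = 58190472/2883 = 20184.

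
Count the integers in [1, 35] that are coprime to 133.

133 = 7·19. Inclusion–exclusion on these primes:
35 − ⌊35/7⌋ − ⌊35/19⌋ + ⌊35/133⌋ = 29

29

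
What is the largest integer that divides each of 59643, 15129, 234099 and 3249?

9

gcd(59643, 15129): 59643 = 3·15129 + 14256; 15129 = 1·14256 + 873; 14256 = 16·873 + 288; 873 = 3·288 + 9; 288 = 32·9 + 0 → 9
gcd(9, 234099): 234099 = 26011·9 + 0 → 9
gcd(9, 3249): 3249 = 361·9 + 0 → 9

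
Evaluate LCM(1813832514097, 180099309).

59491892629867503

gcd first: 1813832514097 = 10071·180099309 + 52373158; 180099309 = 3·52373158 + 22979835; 52373158 = 2·22979835 + 6413488; 22979835 = 3·6413488 + 3739371; 6413488 = 1·3739371 + 2674117; 3739371 = 1·2674117 + 1065254; 2674117 = 2·1065254 + 543609; 1065254 = 1·543609 + 521645; 543609 = 1·521645 + 21964; 521645 = 23·21964 + 16473; 21964 = 1·16473 + 5491; 16473 = 3·5491 + 0 → gcd = 5491
lcm = 1813832514097·180099309/gcd = 326669982430602458973/5491 = 59491892629867503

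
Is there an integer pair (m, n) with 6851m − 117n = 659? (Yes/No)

gcd(6851, 117): 6851 = 58·117 + 65; 117 = 1·65 + 52; 65 = 1·52 + 13; 52 = 4·13 + 0 → 13
13 does not divide 659, so a solution does not exist.

No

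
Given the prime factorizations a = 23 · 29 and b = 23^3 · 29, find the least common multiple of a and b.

max exponent per prime: 23^3 · 29 = 352843

352843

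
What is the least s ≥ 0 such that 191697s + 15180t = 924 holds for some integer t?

gcd(191697, 15180) = 33 (Euclid: 191697 = 12·15180 + 9537; 15180 = 1·9537 + 5643; 9537 = 1·5643 + 3894; 5643 = 1·3894 + 1749; 3894 = 2·1749 + 396; 1749 = 4·396 + 165; 396 = 2·165 + 66; 165 = 2·66 + 33; 66 = 2·33 + 0), and 33 | 924.
Extended Euclid: 191697·(-191) + 15180·(2412) = 33. Scale by 28: s₀ = -5348.
General solution s = s₀ + 460k; reducing mod 460 gives s = 172 (and t = -2172).

172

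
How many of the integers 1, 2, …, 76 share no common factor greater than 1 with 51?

51 = 3·17. Inclusion–exclusion on these primes:
76 − ⌊76/3⌋ − ⌊76/17⌋ + ⌊76/51⌋ = 48

48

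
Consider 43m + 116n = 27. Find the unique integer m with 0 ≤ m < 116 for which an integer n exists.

33

Reduce mod 116: 43m ≡ 27 (mod 116). With g = gcd(43, 116) = 1 dividing 27, divide through: 43m ≡ 27 (mod 116).
Since gcd(43, 116) = 1, m ≡ 27·(43)⁻¹ ≡ 33 (mod 116). Smallest non-negative: 33.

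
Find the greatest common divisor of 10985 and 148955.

Euclid: 148955 = 13·10985 + 6150; 10985 = 1·6150 + 4835; 6150 = 1·4835 + 1315; 4835 = 3·1315 + 890; 1315 = 1·890 + 425; 890 = 2·425 + 40; 425 = 10·40 + 25; 40 = 1·25 + 15; 25 = 1·15 + 10; 15 = 1·10 + 5; 10 = 2·5 + 0. Last nonzero remainder: 5.

5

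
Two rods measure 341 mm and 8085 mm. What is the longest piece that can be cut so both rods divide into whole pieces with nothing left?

341 = 11 · 31
8085 = 3 · 5 · 7² · 11
Common: 11 = 11

11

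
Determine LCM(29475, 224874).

gcd first: 224874 = 7·29475 + 18549; 29475 = 1·18549 + 10926; 18549 = 1·10926 + 7623; 10926 = 1·7623 + 3303; 7623 = 2·3303 + 1017; 3303 = 3·1017 + 252; 1017 = 4·252 + 9; 252 = 28·9 + 0 → gcd = 9
lcm = 29475·224874/gcd = 6628161150/9 = 736462350

736462350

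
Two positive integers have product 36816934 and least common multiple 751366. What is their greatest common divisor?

49

From gcd × lcm = ab: gcd = 36816934 / 751366 = 49.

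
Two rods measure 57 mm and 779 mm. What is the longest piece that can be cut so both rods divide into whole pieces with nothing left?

57 = 3 · 19
779 = 19 · 41
Common: 19 = 19

19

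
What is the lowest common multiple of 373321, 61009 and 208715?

373321 = 13² · 47²; 61009 = 13² · 19²; 208715 = 5 · 13³ · 19
lcm takes max exponent of each prime: 5 · 13³ · 19² · 47² = 8759977265

8759977265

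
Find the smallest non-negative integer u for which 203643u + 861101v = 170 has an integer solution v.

8254

Euclid: 861101 = 4·203643 + 46529; 203643 = 4·46529 + 17527; 46529 = 2·17527 + 11475; 17527 = 1·11475 + 6052; 11475 = 1·6052 + 5423; 6052 = 1·5423 + 629; 5423 = 8·629 + 391; 629 = 1·391 + 238; 391 = 1·238 + 153; 238 = 1·153 + 85; 153 = 1·85 + 68; 85 = 1·68 + 17; 68 = 4·17 + 0 → gcd = 17; 170 = 17·10.
Back-substitution yields 203643·(10956) + 861101·(-2591) = 17, so one solution is u = 10956·10 = 109560, v = -2591·10 = -25910.
Solutions in u differ by 861101/17 = 50653; the one in [0, 50653) is 109560 mod 50653 = 8254.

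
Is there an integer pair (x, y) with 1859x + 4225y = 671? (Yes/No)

gcd(1859, 4225): 4225 = 2·1859 + 507; 1859 = 3·507 + 338; 507 = 1·338 + 169; 338 = 2·169 + 0 → 169
169 does not divide 671, so a solution does not exist.

No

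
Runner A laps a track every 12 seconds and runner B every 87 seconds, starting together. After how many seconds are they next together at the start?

348

gcd first: 87 = 7·12 + 3; 12 = 4·3 + 0 → gcd = 3
lcm = 12·87/gcd = 1044/3 = 348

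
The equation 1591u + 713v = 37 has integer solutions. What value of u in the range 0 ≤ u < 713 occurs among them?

199

Euclid: 1591 = 2·713 + 165; 713 = 4·165 + 53; 165 = 3·53 + 6; 53 = 8·6 + 5; 6 = 1·5 + 1; 5 = 5·1 + 0 → gcd = 1; 37 = 1·37.
Back-substitution yields 1591·(121) + 713·(-270) = 1, so one solution is u = 121·37 = 4477, v = -270·37 = -9990.
Solutions in u differ by 713/1 = 713; the one in [0, 713) is 4477 mod 713 = 199.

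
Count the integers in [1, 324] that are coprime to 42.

93

Prime factors of 42: 2, 3, 7. Count integers ≤ 324 divisible by none of them.
By inclusion–exclusion: 324 − ⌊324/2⌋ − ⌊324/3⌋ − ⌊324/7⌋ + ⌊324/6⌋ + ⌊324/14⌋ + ⌊324/21⌋ − ⌊324/42⌋ = 93.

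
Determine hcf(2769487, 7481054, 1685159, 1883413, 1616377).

2769487 = 7 · 17² · 37²; 7481054 = 2 · 7 · 17² · 43²; 1685159 = 7³ · 17³; 1883413 = 7³ · 17² · 19; 1616377 = 7 · 17³ · 47
gcd takes min exponent of each prime: 7 · 17² = 2023

2023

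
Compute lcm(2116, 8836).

2116 = 2² · 23²; 8836 = 2² · 47²
max exponents: 2² · 23² · 47² = 4674244

4674244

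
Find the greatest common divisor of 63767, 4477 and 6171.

gcd(63767, 4477): 63767 = 14·4477 + 1089; 4477 = 4·1089 + 121; 1089 = 9·121 + 0 → 121
gcd(121, 6171): 6171 = 51·121 + 0 → 121

121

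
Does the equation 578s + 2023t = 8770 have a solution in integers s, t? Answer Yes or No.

No

By Bézout, 578s + 2023t = 8770 has integer solutions iff gcd(578, 2023) | 8770.
Euclid: 2023 = 3·578 + 289; 578 = 2·289 + 0. gcd = 289; 8770 mod 289 = 100. No.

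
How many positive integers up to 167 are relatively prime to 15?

90

Prime factors of 15: 3, 5. Count integers ≤ 167 divisible by none of them.
By inclusion–exclusion: 167 − ⌊167/3⌋ − ⌊167/5⌋ + ⌊167/15⌋ = 90.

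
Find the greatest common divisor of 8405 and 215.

5

8405 = 5 · 41²
215 = 5 · 43
Common: 5 = 5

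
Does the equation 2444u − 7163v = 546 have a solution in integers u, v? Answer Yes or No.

By Bézout, 2444u − 7163v = 546 has integer solutions iff gcd(2444, 7163) | 546.
Euclid: 7163 = 2·2444 + 2275; 2444 = 1·2275 + 169; 2275 = 13·169 + 78; 169 = 2·78 + 13; 78 = 6·13 + 0. gcd = 13; 546 mod 13 = 0. Yes.

Yes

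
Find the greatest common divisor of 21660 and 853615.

5

21660 = 2² · 3 · 5 · 19²
853615 = 5 · 7 · 29³
Common: 5 = 5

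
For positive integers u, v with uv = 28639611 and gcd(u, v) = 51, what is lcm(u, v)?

Since gcd(u,v)·lcm(u,v) = uv, lcm = 28639611/51 = 561561.

561561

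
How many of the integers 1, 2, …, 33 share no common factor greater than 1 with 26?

16

26 = 2·13. Inclusion–exclusion on these primes:
33 − ⌊33/2⌋ − ⌊33/13⌋ + ⌊33/26⌋ = 16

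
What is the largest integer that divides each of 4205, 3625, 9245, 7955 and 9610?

4205 = 5 · 29²; 3625 = 5³ · 29; 9245 = 5 · 43²; 7955 = 5 · 37 · 43; 9610 = 2 · 5 · 31²
gcd takes min exponent of each prime: 5 = 5

5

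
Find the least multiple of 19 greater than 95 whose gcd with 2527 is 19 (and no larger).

114

2527 = 19·133. Any k with gcd(k, 2527) = 19 is a multiple of 19, say 19s, with s coprime to 133.
Need s > 95/19, so s ≥ 6. First s ≥ 6 with gcd(s, 133) = 1 is s = 6. Thus k = 19·6 = 114.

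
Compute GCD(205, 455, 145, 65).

gcd(205, 455): 455 = 2·205 + 45; 205 = 4·45 + 25; 45 = 1·25 + 20; 25 = 1·20 + 5; 20 = 4·5 + 0 → 5
gcd(5, 145): 145 = 29·5 + 0 → 5
gcd(5, 65): 65 = 13·5 + 0 → 5

5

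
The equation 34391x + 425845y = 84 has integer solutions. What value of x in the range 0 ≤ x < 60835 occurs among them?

Reduce mod 425845: 34391x ≡ 84 (mod 425845). With g = gcd(34391, 425845) = 7 dividing 84, divide through: 4913x ≡ 12 (mod 60835).
Since gcd(4913, 60835) = 1, x ≡ 12·(4913)⁻¹ ≡ 21174 (mod 60835). Smallest non-negative: 21174.

21174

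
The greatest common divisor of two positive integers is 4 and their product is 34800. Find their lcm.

8700

gcd·lcm = product, so lcm = 34800/4 = 8700.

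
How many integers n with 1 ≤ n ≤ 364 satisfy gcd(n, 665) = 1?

Prime factors of 665: 5, 7, 19. Count integers ≤ 364 divisible by none of them.
By inclusion–exclusion: 364 − ⌊364/5⌋ − ⌊364/7⌋ − ⌊364/19⌋ + ⌊364/35⌋ + ⌊364/95⌋ + ⌊364/133⌋ − ⌊364/665⌋ = 236.

236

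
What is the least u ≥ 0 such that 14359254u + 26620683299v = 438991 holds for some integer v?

Euclid: 26620683299 = 1853·14359254 + 12985637; 14359254 = 1·12985637 + 1373617; 12985637 = 9·1373617 + 623084; 1373617 = 2·623084 + 127449; 623084 = 4·127449 + 113288; 127449 = 1·113288 + 14161; 113288 = 8·14161 + 0 → gcd = 14161; 438991 = 14161·31.
Back-substitution yields 14359254·(213199) + 26620683299·(-115) = 14161, so one solution is u = 213199·31 = 6609169, v = -115·31 = -3565.
Solutions in u differ by 26620683299/14161 = 1879859; the one in [0, 1879859) is 6609169 mod 1879859 = 969592.

969592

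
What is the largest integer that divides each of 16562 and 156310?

98

16562 = 2 · 7² · 13²
156310 = 2 · 5 · 7² · 11 · 29
Common: 2 · 7² = 98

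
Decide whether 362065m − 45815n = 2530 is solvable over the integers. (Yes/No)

gcd(362065, 45815): 362065 = 7·45815 + 41360; 45815 = 1·41360 + 4455; 41360 = 9·4455 + 1265; 4455 = 3·1265 + 660; 1265 = 1·660 + 605; 660 = 1·605 + 55; 605 = 11·55 + 0 → 55
55 divides 2530, so a solution exists.

Yes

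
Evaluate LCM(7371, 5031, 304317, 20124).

366397668

lcm(7371, 5031) = 7371·5031/gcd = 37083501/117 = 316953
lcm(316953, 304317) = 316953·304317/gcd = 96454186101/1053 = 91599417
lcm(91599417, 20124) = 91599417·20124/gcd = 1843346667708/5031 = 366397668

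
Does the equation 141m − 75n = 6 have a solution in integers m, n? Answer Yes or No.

Yes

By Bézout, 141m − 75n = 6 has integer solutions iff gcd(141, 75) | 6.
Euclid: 141 = 1·75 + 66; 75 = 1·66 + 9; 66 = 7·9 + 3; 9 = 3·3 + 0. gcd = 3; 6 mod 3 = 0. Yes.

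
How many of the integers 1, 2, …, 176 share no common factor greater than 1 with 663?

Prime factors of 663: 3, 13, 17. Count integers ≤ 176 divisible by none of them.
By inclusion–exclusion: 176 − ⌊176/3⌋ − ⌊176/13⌋ − ⌊176/17⌋ + ⌊176/39⌋ + ⌊176/51⌋ + ⌊176/221⌋ − ⌊176/663⌋ = 102.

102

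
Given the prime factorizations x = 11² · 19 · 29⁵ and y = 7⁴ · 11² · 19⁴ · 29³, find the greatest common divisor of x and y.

min exponent per shared prime: 11² · 19 · 29³ = 56070311

56070311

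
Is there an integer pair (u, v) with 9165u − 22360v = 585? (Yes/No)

By Bézout, 9165u − 22360v = 585 has integer solutions iff gcd(9165, 22360) | 585.
Euclid: 22360 = 2·9165 + 4030; 9165 = 2·4030 + 1105; 4030 = 3·1105 + 715; 1105 = 1·715 + 390; 715 = 1·390 + 325; 390 = 1·325 + 65; 325 = 5·65 + 0. gcd = 65; 585 mod 65 = 0. Yes.

Yes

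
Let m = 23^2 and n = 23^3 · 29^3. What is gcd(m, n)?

529

min exponent per shared prime: 23^2 = 529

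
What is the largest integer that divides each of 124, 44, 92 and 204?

gcd(124, 44): 124 = 2·44 + 36; 44 = 1·36 + 8; 36 = 4·8 + 4; 8 = 2·4 + 0 → 4
gcd(4, 92): 92 = 23·4 + 0 → 4
gcd(4, 204): 204 = 51·4 + 0 → 4

4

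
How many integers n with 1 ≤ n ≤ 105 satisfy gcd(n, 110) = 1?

38

110 = 2·5·11. Inclusion–exclusion on these primes:
105 − ⌊105/2⌋ − ⌊105/5⌋ − ⌊105/11⌋ + ⌊105/10⌋ + ⌊105/22⌋ + ⌊105/55⌋ − ⌊105/110⌋ = 38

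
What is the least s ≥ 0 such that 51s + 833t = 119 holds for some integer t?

35

Euclid: 833 = 16·51 + 17; 51 = 3·17 + 0 → gcd = 17; 119 = 17·7.
Back-substitution yields 51·(-16) + 833·(1) = 17, so one solution is s = -16·7 = -112, t = 1·7 = 7.
Solutions in s differ by 833/17 = 49; the one in [0, 49) is -112 mod 49 = 35.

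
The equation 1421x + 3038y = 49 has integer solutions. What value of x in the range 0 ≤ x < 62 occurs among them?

Euclid: 3038 = 2·1421 + 196; 1421 = 7·196 + 49; 196 = 4·49 + 0 → gcd = 49; 49 = 49·1.
Back-substitution yields 1421·(15) + 3038·(-7) = 49, so one solution is x = 15·1 = 15, y = -7·1 = -7.
Solutions in x differ by 3038/49 = 62; the one in [0, 62) is 15 mod 62 = 15.

15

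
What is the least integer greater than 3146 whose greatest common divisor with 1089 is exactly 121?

3388

gcd(a, 1089) = 121 forces 121 | a; write a = 121s. Then gcd(121s, 121·9) = 121·gcd(s, 9), so need gcd(s, 9) = 1.
121s > 3146 gives s ≥ 27. The least s ≥ 27 coprime to 9 is 28, so a = 121·28 = 3388.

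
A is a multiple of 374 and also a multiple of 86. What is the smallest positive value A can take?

16082

374 = 2 · 11 · 17; 86 = 2 · 43
max exponents: 2 · 11 · 17 · 43 = 16082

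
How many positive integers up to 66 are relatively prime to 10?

26

Prime factors of 10: 2, 5. Count integers ≤ 66 divisible by none of them.
By inclusion–exclusion: 66 − ⌊66/2⌋ − ⌊66/5⌋ + ⌊66/10⌋ = 26.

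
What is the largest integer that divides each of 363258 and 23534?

14

363258 = 2 · 3³ · 7 · 31²
23534 = 2 · 7 · 41²
Common: 2 · 7 = 14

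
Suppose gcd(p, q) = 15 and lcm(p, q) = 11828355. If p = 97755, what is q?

1815

p·q = gcd·lcm = 15·11828355 = 177425325, so q = 177425325/97755 = 1815.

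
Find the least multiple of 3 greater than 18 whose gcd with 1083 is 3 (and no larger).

1083 = 3·361. Any m with gcd(m, 1083) = 3 is a multiple of 3, say 3s, with s coprime to 361.
Need s > 18/3, so s ≥ 7. First s ≥ 7 with gcd(s, 361) = 1 is s = 7. Thus m = 3·7 = 21.

21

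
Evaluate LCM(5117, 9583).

5117 = 7 · 17 · 43; 9583 = 7 · 37²
max exponents: 7 · 17 · 37² · 43 = 7005173

7005173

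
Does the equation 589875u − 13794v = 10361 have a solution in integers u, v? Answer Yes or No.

No

gcd(589875, 13794): 589875 = 42·13794 + 10527; 13794 = 1·10527 + 3267; 10527 = 3·3267 + 726; 3267 = 4·726 + 363; 726 = 2·363 + 0 → 363
363 does not divide 10361, so a solution does not exist.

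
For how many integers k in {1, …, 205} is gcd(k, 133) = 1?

133 = 7·19. Inclusion–exclusion on these primes:
205 − ⌊205/7⌋ − ⌊205/19⌋ + ⌊205/133⌋ = 167

167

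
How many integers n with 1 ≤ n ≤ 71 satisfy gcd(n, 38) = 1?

34

Prime factors of 38: 2, 19. Count integers ≤ 71 divisible by none of them.
By inclusion–exclusion: 71 − ⌊71/2⌋ − ⌊71/19⌋ + ⌊71/38⌋ = 34.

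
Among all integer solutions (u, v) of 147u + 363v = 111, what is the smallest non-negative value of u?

102

gcd(147, 363) = 3 (Euclid: 363 = 2·147 + 69; 147 = 2·69 + 9; 69 = 7·9 + 6; 9 = 1·6 + 3; 6 = 2·3 + 0), and 3 | 111.
Extended Euclid: 147·(42) + 363·(-17) = 3. Scale by 37: u₀ = 1554.
General solution u = u₀ + 121t; reducing mod 121 gives u = 102 (and v = -41).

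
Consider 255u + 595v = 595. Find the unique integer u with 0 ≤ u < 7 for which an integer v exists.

Euclid: 595 = 2·255 + 85; 255 = 3·85 + 0 → gcd = 85; 595 = 85·7.
Back-substitution yields 255·(-2) + 595·(1) = 85, so one solution is u = -2·7 = -14, v = 1·7 = 7.
Solutions in u differ by 595/85 = 7; the one in [0, 7) is -14 mod 7 = 0.

0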